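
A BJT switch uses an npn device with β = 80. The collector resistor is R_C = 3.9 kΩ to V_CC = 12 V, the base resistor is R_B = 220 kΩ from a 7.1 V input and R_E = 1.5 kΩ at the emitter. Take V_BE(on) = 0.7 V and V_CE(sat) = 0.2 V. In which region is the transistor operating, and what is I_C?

active; I_C ≈ 1.5 mA

Assume active. Base-emitter loop: I_B = (V_BB − V_BE)/(R_B + (β+1)R_E) = (7.1 − 0.7)/(220 + 81×1.5) = 0.0187 mA.
I_C = β·I_B = 80×0.0187 = 1.5 mA.
V_CE = V_CC − I_C·R_C − I_E·R_E = 12 − 1.5×3.9 − 1.52×1.5 = 3.88 V > V_CE(sat), so the active-region assumption holds.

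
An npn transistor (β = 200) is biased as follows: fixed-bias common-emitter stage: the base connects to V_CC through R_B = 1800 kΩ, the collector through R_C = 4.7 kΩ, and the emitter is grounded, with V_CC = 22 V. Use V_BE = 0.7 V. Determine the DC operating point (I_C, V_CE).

I_C ≈ 2.4 mA, V_CE ≈ 11 V

Base loop: V_CC = I_B·R_B + V_BE, so I_B = (22 − 0.7)/1800 kΩ = 0.0118 mA.
In the active region I_C = β·I_B = 200 × 0.0118 = 2.37 mA.
Collector loop: V_CE = V_CC − I_C·R_C = 22 − 2.37×4.7 = 10.9 V.
Since V_CE = 10.9 V > V_CE(sat) ≈ 0.2 V, the transistor is in the active region as assumed.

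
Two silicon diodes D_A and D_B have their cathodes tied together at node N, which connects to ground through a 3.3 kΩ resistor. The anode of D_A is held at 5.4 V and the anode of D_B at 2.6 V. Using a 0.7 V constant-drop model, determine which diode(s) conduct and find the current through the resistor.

Only D_A conducts; I_R ≈ 1.4 mA

Assume both conduct. Then node N would need to be at both 5.4−0.7 = 4.7 V and 2.6−0.7 = 1.9 V, which is impossible.
Assume only D_A conducts: V_N = 5.4 − 0.7 = 4.7 V, so I_R = 4.7/3.3 = 1.42 mA.
Check D_B: its anode-to-cathode voltage is 2.6 − 4.7 = -2.1 V < 0.7 V, so it is off. The assumption is consistent.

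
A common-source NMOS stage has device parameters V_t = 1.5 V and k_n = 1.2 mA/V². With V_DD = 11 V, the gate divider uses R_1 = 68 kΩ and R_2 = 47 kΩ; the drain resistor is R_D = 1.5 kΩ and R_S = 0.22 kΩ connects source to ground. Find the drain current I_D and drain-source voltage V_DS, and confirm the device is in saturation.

I_D ≈ 3.2 mA, V_DS ≈ 5.5 V

V_G = V_DD·R_2/(R_1+R_2) = 11×47/115 = 4.5 V.
Assume saturation: I_D = (k_n/2)(V_GS − V_t)² with V_GS = V_G − I_D·R_S = 4.5 − 0.22·I_D.
Substituting gives 0.029·I_D² − 1.79·I_D + 5.38 = 0, with roots I_D = 3.17 or 58.5 mA.
The root I_D = 58.5 mA gives V_GS = -8.37 V ≤ V_t, so take I_D = 3.17 mA.
Then V_GS = 3.8 V and V_DS = V_DD − I_D(R_D+R_S) = 11 − 3.17×1.72 = 5.55 V.
Saturation requires V_DS ≥ V_GS − V_t = 2.3 V; 5.55 ≥ 2.3 ✓.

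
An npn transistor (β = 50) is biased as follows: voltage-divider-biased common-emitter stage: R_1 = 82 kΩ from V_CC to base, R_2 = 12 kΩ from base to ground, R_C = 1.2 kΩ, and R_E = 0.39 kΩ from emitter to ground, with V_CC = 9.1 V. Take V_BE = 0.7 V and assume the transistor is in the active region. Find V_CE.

V_CE ≈ 7.9 V

Thevenize the base divider: V_Th = V_CC·R_2/(R_1+R_2) = 9.1×12/94 = 1.16 V, R_Th = R_1‖R_2 = 10.5 kΩ.
Base-emitter loop: V_Th = I_B·R_Th + V_BE + (β+1)I_B·R_E, so I_B = (1.16 − 0.7) / (10.5 + 51×0.39) = 0.0152 mA.
I_C = β·I_B = 50×0.0152 = 0.76 mA, and I_E = (β+1)I_B = 0.776 mA.
V_CE = V_CC − I_C·R_C − I_E·R_E = 9.1 − 0.76×1.2 − 0.776×0.39 = 7.88 V.
V_CE = 7.88 V > 0.2 V confirms active-region operation.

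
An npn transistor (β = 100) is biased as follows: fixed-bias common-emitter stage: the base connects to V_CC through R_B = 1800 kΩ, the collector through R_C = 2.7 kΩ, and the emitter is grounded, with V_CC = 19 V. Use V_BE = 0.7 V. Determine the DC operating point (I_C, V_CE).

Base loop: V_CC = I_B·R_B + V_BE, so I_B = (19 − 0.7)/1800 kΩ = 0.0102 mA.
In the active region I_C = β·I_B = 100 × 0.0102 = 1.02 mA.
Collector loop: V_CE = V_CC − I_C·R_C = 19 − 1.02×2.7 = 16.3 V.
Since V_CE = 16.3 V > V_CE(sat) ≈ 0.2 V, the transistor is in the active region as assumed.

I_C ≈ 1 mA, V_CE ≈ 16 V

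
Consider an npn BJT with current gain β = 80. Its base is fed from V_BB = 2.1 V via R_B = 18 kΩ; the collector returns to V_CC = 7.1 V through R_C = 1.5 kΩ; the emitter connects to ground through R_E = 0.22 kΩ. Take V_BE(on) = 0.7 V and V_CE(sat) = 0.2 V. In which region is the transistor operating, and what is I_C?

Assume active. Base-emitter loop: I_B = (V_BB − V_BE)/(R_B + (β+1)R_E) = (2.1 − 0.7)/(18 + 81×0.22) = 0.0391 mA.
I_C = β·I_B = 80×0.0391 = 3.13 mA.
V_CE = V_CC − I_C·R_C − I_E·R_E = 7.1 − 3.13×1.5 − 3.17×0.22 = 1.71 V > V_CE(sat), so the active-region assumption holds.

active; I_C ≈ 3.1 mA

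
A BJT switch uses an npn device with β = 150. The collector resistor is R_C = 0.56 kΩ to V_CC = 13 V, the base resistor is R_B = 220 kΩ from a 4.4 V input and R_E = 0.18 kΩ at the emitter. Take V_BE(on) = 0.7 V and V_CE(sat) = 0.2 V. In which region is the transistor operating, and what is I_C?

Assume active. Base-emitter loop: I_B = (V_BB − V_BE)/(R_B + (β+1)R_E) = (4.4 − 0.7)/(220 + 151×0.18) = 0.015 mA.
I_C = β·I_B = 150×0.015 = 2.25 mA.
V_CE = V_CC − I_C·R_C − I_E·R_E = 13 − 2.25×0.56 − 2.26×0.18 = 11.3 V > V_CE(sat), so the active-region assumption holds.

active; I_C ≈ 2.2 mA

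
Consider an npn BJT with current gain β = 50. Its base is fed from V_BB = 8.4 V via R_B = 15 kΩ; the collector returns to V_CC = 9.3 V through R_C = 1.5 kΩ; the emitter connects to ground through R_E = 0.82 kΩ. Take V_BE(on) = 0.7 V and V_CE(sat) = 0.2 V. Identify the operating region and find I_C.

saturation; I_C ≈ 3.8 mA

Assume active: I_B = (8.4 − 0.7)/(15 + 51×0.82) = 0.136 mA, I_C = β·I_B = 6.78 mA.
Then V_CE = 9.3 − 6.78×1.5 − 6.91×0.82 = -6.53 V < 0.2 V — the active assumption fails.
Re-solve with V_CE = 0.2 V. KCL at the emitter: V_E/R_E = (V_BB−0.7−V_E)/R_B + (V_CC−0.2−V_E)/R_C, giving V_E = 3.37 V.
I_C = (V_CC − 0.2 − V_E)/R_C = (9.1 − 3.37)/1.5 = 3.82 mA.
Check: I_B = (7.7 − 3.37)/15 = 0.289 mA, and β·I_B = 14.4 mA > I_C, confirming saturation.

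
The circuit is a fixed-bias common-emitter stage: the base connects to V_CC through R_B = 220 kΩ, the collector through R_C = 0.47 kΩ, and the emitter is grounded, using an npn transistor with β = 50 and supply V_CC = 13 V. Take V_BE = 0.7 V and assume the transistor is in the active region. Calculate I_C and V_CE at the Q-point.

I_C ≈ 2.8 mA, V_CE ≈ 12 V

Base loop: V_CC = I_B·R_B + V_BE, so I_B = (13 − 0.7)/220 kΩ = 0.0559 mA.
In the active region I_C = β·I_B = 50 × 0.0559 = 2.8 mA.
Collector loop: V_CE = V_CC − I_C·R_C = 13 − 2.8×0.47 = 11.7 V.
Since V_CE = 11.7 V > V_CE(sat) ≈ 0.2 V, the transistor is in the active region as assumed.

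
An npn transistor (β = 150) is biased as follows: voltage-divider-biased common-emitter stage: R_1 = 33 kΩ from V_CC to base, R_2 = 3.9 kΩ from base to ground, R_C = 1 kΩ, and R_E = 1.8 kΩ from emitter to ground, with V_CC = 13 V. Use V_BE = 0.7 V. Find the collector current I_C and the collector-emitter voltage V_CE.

I_C ≈ 0.37 mA, V_CE ≈ 12 V

Thevenize the base divider: V_Th = V_CC·R_2/(R_1+R_2) = 13×3.9/36.9 = 1.37 V, R_Th = R_1‖R_2 = 3.49 kΩ.
Base-emitter loop: V_Th = I_B·R_Th + V_BE + (β+1)I_B·R_E, so I_B = (1.37 − 0.7) / (3.49 + 151×1.8) = 0.00245 mA.
I_C = β·I_B = 150×0.00245 = 0.367 mA, and I_E = (β+1)I_B = 0.37 mA.
V_CE = V_CC − I_C·R_C − I_E·R_E = 13 − 0.367×1 − 0.37×1.8 = 12 V.
V_CE = 12 V > 0.2 V confirms active-region operation.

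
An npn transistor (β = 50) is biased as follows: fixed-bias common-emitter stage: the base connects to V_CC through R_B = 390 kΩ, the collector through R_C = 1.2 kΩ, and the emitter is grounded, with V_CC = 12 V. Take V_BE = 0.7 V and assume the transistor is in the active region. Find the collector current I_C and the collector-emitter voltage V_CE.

I_C ≈ 1.4 mA, V_CE ≈ 10 V

Base loop: V_CC = I_B·R_B + V_BE, so I_B = (12 − 0.7)/390 kΩ = 0.029 mA.
In the active region I_C = β·I_B = 50 × 0.029 = 1.45 mA.
Collector loop: V_CE = V_CC − I_C·R_C = 12 − 1.45×1.2 = 10.3 V.
Since V_CE = 10.3 V > V_CE(sat) ≈ 0.2 V, the transistor is in the active region as assumed.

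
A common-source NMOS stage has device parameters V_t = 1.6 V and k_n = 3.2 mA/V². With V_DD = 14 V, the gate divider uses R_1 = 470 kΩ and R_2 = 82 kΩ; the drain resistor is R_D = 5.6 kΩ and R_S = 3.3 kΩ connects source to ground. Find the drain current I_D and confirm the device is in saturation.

V_G = V_DD·R_2/(R_1+R_2) = 14×82/552 = 2.08 V.
Assume saturation: I_D = (k_n/2)(V_GS − V_t)² with V_GS = V_G − I_D·R_S = 2.08 − 3.3·I_D.
Substituting gives 17.4·I_D² − 6.07·I_D + 0.368 = 0, with roots I_D = 0.0783 or 0.27 mA.
The root I_D = 0.27 mA gives V_GS = 1.19 V ≤ V_t, so take I_D = 0.0783 mA.
Then V_GS = 1.82 V and V_DS = V_DD − I_D(R_D+R_S) = 14 − 0.0783×8.9 = 13.3 V.
Saturation requires V_DS ≥ V_GS − V_t = 0.221 V; 13.3 ≥ 0.221 ✓.

I_D ≈ 0.078 mA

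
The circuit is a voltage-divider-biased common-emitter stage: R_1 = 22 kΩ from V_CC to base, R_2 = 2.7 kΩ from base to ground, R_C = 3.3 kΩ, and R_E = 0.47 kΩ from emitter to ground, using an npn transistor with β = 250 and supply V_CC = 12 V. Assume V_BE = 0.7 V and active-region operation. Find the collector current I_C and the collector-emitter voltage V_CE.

I_C ≈ 1.3 mA, V_CE ≈ 7.2 V

Thevenize the base divider: V_Th = V_CC·R_2/(R_1+R_2) = 12×2.7/24.7 = 1.31 V, R_Th = R_1‖R_2 = 2.4 kΩ.
Base-emitter loop: V_Th = I_B·R_Th + V_BE + (β+1)I_B·R_E, so I_B = (1.31 − 0.7) / (2.4 + 251×0.47) = 0.00508 mA.
I_C = β·I_B = 250×0.00508 = 1.27 mA, and I_E = (β+1)I_B = 1.28 mA.
V_CE = V_CC − I_C·R_C − I_E·R_E = 12 − 1.27×3.3 − 1.28×0.47 = 7.21 V.
V_CE = 7.21 V > 0.2 V confirms active-region operation.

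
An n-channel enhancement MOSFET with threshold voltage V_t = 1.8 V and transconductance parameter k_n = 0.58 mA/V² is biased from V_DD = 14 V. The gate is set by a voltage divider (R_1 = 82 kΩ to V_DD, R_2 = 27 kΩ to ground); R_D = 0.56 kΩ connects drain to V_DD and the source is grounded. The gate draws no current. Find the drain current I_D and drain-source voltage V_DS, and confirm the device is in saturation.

I_D ≈ 0.81 mA, V_DS ≈ 14 V

V_G = V_DD·R_2/(R_1+R_2) = 14×27/109 = 3.47 V. With the source grounded, V_GS = V_G = 3.47 V.
Assume saturation: I_D = (k_n/2)(V_GS − V_t)² = (0.58/2)×(3.47 − 1.8)² = 0.29×1.67² = 0.807 mA.
V_DS = V_DD − I_D·R_D = 14 − 0.807×0.56 = 13.5 V.
Saturation requires V_DS ≥ V_GS − V_t = 1.67 V; 13.5 ≥ 1.67 ✓.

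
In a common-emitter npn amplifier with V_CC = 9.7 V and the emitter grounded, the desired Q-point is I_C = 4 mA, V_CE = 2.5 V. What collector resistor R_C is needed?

R_C ≈ 1.8 kΩ

Collector loop: V_CC = I_C·R_C + V_CE.
R_C = (V_CC − V_CE)/I_C = (9.7 − 2.5)/4 = 1.8 kΩ.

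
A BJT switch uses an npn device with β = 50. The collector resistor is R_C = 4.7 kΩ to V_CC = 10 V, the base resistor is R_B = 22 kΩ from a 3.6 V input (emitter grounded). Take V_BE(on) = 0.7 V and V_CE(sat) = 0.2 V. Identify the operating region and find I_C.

Assume active: I_B = (3.6 − 0.7)/22 = 0.132 mA, giving I_C = β·I_B = 6.59 mA.
But then V_CE = 10 − 6.59×4.7 = -21 V < V_CE(sat) = 0.2 V — impossible in the active region.
So the transistor is saturated. With V_CE = 0.2 V, I_C = (V_CC − 0.2)/R_C = 9.8/4.7 = 2.09 mA.
Check: β·I_B = 6.59 mA > I_C = 2.09 mA, confirming saturation.

saturation; I_C ≈ 2.1 mA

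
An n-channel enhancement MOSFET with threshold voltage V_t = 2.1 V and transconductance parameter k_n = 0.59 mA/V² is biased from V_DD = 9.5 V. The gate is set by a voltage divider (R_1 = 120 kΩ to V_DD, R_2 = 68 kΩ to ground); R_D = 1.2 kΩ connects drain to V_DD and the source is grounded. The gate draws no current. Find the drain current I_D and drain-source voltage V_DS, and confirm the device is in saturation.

I_D ≈ 0.53 mA, V_DS ≈ 8.9 V

V_G = V_DD·R_2/(R_1+R_2) = 9.5×68/188 = 3.44 V. With the source grounded, V_GS = V_G = 3.44 V.
Assume saturation: I_D = (k_n/2)(V_GS − V_t)² = (0.59/2)×(3.44 − 2.1)² = 0.295×1.34² = 0.527 mA.
V_DS = V_DD − I_D·R_D = 9.5 − 0.527×1.2 = 8.87 V.
Saturation requires V_DS ≥ V_GS − V_t = 1.34 V; 8.87 ≥ 1.34 ✓.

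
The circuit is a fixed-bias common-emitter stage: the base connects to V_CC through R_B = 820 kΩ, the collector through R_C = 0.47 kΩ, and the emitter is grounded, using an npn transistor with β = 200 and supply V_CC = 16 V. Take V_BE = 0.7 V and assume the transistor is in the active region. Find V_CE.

Base loop: V_CC = I_B·R_B + V_BE, so I_B = (16 − 0.7)/820 kΩ = 0.0187 mA.
In the active region I_C = β·I_B = 200 × 0.0187 = 3.73 mA.
Collector loop: V_CE = V_CC − I_C·R_C = 16 − 3.73×0.47 = 14.2 V.
Since V_CE = 14.2 V > V_CE(sat) ≈ 0.2 V, the transistor is in the active region as assumed.

V_CE ≈ 14 V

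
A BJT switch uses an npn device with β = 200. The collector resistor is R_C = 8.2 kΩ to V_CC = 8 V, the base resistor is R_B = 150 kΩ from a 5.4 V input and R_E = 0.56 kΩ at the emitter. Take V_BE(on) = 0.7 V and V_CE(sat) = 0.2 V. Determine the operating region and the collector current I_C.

saturation; I_C ≈ 0.89 mA

Assume active: I_B = (5.4 − 0.7)/(150 + 201×0.56) = 0.0179 mA, I_C = β·I_B = 3.58 mA.
Then V_CE = 8 − 3.58×8.2 − 3.6×0.56 = -23.4 V < 0.2 V — the active assumption fails.
Re-solve with V_CE = 0.2 V. KCL at the emitter: V_E/R_E = (V_BB−0.7−V_E)/R_B + (V_CC−0.2−V_E)/R_C, giving V_E = 0.513 V.
I_C = (V_CC − 0.2 − V_E)/R_C = (7.8 − 0.513)/8.2 = 0.889 mA.
Check: I_B = (4.7 − 0.513)/150 = 0.0279 mA, and β·I_B = 5.58 mA > I_C, confirming saturation.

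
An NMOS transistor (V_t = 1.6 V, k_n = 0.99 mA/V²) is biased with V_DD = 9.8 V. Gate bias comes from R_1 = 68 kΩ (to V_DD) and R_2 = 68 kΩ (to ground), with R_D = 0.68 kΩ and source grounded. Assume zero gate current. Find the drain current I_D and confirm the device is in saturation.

V_G = V_DD·R_2/(R_1+R_2) = 9.8×68/136 = 4.9 V. With the source grounded, V_GS = V_G = 4.9 V.
Assume saturation: I_D = (k_n/2)(V_GS − V_t)² = (0.99/2)×(4.9 − 1.6)² = 0.495×3.3² = 5.39 mA.
V_DS = V_DD − I_D·R_D = 9.8 − 5.39×0.68 = 6.13 V.
Saturation requires V_DS ≥ V_GS − V_t = 3.3 V; 6.13 ≥ 3.3 ✓.

I_D ≈ 5.4 mA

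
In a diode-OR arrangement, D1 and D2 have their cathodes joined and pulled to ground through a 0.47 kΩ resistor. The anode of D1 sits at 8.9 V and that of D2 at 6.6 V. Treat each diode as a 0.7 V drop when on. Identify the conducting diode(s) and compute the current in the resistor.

Only D1 conducts; I_R ≈ 17 mA

Assume both conduct. Then node N would need to be at both 8.9−0.7 = 8.2 V and 6.6−0.7 = 5.9 V, which is impossible.
Assume only D1 conducts: V_N = 8.9 − 0.7 = 8.2 V, so I_R = 8.2/0.47 = 17.4 mA.
Check D2: its anode-to-cathode voltage is 6.6 − 8.2 = -1.6 V < 0.7 V, so it is off. The assumption is consistent.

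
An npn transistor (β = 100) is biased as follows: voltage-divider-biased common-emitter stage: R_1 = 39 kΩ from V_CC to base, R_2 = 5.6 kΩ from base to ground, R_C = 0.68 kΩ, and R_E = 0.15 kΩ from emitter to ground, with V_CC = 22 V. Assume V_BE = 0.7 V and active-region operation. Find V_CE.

Thevenize the base divider: V_Th = V_CC·R_2/(R_1+R_2) = 22×5.6/44.6 = 2.76 V, R_Th = R_1‖R_2 = 4.9 kΩ.
Base-emitter loop: V_Th = I_B·R_Th + V_BE + (β+1)I_B·R_E, so I_B = (2.76 − 0.7) / (4.9 + 101×0.15) = 0.103 mA.
I_C = β·I_B = 100×0.103 = 10.3 mA, and I_E = (β+1)I_B = 10.4 mA.
V_CE = V_CC − I_C·R_C − I_E·R_E = 22 − 10.3×0.68 − 10.4×0.15 = 13.4 V.
V_CE = 13.4 V > 0.2 V confirms active-region operation.

V_CE ≈ 13 V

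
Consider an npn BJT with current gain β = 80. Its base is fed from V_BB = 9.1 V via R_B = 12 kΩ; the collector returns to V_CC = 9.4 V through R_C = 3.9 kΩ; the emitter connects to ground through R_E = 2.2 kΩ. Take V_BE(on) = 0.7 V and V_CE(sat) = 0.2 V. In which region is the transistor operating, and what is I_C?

saturation; I_C ≈ 1.4 mA

Assume active: I_B = (9.1 − 0.7)/(12 + 81×2.2) = 0.0442 mA, I_C = β·I_B = 3.53 mA.
Then V_CE = 9.4 − 3.53×3.9 − 3.58×2.2 = -12.2 V < 0.2 V — the active assumption fails.
Re-solve with V_CE = 0.2 V. KCL at the emitter: V_E/R_E = (V_BB−0.7−V_E)/R_B + (V_CC−0.2−V_E)/R_C, giving V_E = 3.85 V.
I_C = (V_CC − 0.2 − V_E)/R_C = (9.2 − 3.85)/3.9 = 1.37 mA.
Check: I_B = (8.4 − 3.85)/12 = 0.379 mA, and β·I_B = 30.3 mA > I_C, confirming saturation.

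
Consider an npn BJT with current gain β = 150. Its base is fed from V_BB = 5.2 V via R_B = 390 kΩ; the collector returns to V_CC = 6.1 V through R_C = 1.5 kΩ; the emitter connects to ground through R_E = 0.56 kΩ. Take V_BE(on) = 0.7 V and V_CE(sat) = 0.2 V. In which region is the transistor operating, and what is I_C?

Assume active. Base-emitter loop: I_B = (V_BB − V_BE)/(R_B + (β+1)R_E) = (5.2 − 0.7)/(390 + 151×0.56) = 0.00948 mA.
I_C = β·I_B = 150×0.00948 = 1.42 mA.
V_CE = V_CC − I_C·R_C − I_E·R_E = 6.1 − 1.42×1.5 − 1.43×0.56 = 3.16 V > V_CE(sat), so the active-region assumption holds.

active; I_C ≈ 1.4 mA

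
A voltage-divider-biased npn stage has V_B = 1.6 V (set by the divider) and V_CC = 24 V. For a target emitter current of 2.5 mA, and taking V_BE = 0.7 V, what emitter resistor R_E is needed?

R_E ≈ 0.36 kΩ

V_E = V_B − V_BE = 1.6 − 0.7 = 0.9 V.
R_E = V_E / I_E = 0.9 / 2.5 = 0.36 kΩ.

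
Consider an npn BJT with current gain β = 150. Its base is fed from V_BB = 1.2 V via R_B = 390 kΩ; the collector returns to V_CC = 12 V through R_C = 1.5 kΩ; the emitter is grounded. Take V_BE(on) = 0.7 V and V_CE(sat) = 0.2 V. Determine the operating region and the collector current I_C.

active; I_C ≈ 0.19 mA

Assume active. Base-emitter loop: I_B = (V_BB − V_BE)/R_B = (1.2 − 0.7)/390 = 0.00128 mA.
I_C = β·I_B = 150×0.00128 = 0.192 mA.
V_CE = V_CC − I_C·R_C = 12 − 0.192×1.5 = 11.7 V > V_CE(sat), so the active-region assumption holds.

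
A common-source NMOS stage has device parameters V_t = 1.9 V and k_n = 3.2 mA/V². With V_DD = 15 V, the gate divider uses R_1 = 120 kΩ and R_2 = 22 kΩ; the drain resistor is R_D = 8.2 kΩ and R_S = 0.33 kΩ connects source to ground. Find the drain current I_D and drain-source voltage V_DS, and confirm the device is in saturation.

V_G = V_DD·R_2/(R_1+R_2) = 15×22/142 = 2.32 V.
Assume saturation: I_D = (k_n/2)(V_GS − V_t)² with V_GS = V_G − I_D·R_S = 2.32 − 0.33·I_D.
Substituting gives 0.174·I_D² − 1.45·I_D + 0.288 = 0, with roots I_D = 0.204 or 8.1 mA.
The root I_D = 8.1 mA gives V_GS = -0.351 V ≤ V_t, so take I_D = 0.204 mA.
Then V_GS = 2.26 V and V_DS = V_DD − I_D(R_D+R_S) = 15 − 0.204×8.53 = 13.3 V.
Saturation requires V_DS ≥ V_GS − V_t = 0.357 V; 13.3 ≥ 0.357 ✓.

I_D ≈ 0.2 mA, V_DS ≈ 13 V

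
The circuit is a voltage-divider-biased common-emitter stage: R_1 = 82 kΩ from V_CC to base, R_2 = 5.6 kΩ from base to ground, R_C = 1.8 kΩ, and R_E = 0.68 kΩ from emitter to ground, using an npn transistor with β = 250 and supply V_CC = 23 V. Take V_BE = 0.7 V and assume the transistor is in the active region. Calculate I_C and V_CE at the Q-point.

I_C ≈ 1.1 mA, V_CE ≈ 20 V

Thevenize the base divider: V_Th = V_CC·R_2/(R_1+R_2) = 23×5.6/87.6 = 1.47 V, R_Th = R_1‖R_2 = 5.24 kΩ.
Base-emitter loop: V_Th = I_B·R_Th + V_BE + (β+1)I_B·R_E, so I_B = (1.47 − 0.7) / (5.24 + 251×0.68) = 0.00438 mA.
I_C = β·I_B = 250×0.00438 = 1.09 mA, and I_E = (β+1)I_B = 1.1 mA.
V_CE = V_CC − I_C·R_C − I_E·R_E = 23 − 1.09×1.8 − 1.1×0.68 = 20.3 V.
V_CE = 20.3 V > 0.2 V confirms active-region operation.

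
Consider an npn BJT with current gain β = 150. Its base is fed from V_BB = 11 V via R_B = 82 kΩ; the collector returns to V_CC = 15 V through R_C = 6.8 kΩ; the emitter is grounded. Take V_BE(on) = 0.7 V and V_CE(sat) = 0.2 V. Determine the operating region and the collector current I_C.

Assume active: I_B = (11 − 0.7)/82 = 0.126 mA, giving I_C = β·I_B = 18.8 mA.
But then V_CE = 15 − 18.8×6.8 = -113 V < V_CE(sat) = 0.2 V — impossible in the active region.
So the transistor is saturated. With V_CE = 0.2 V, I_C = (V_CC − 0.2)/R_C = 14.8/6.8 = 2.18 mA.
Check: β·I_B = 18.8 mA > I_C = 2.18 mA, confirming saturation.

saturation; I_C ≈ 2.2 mA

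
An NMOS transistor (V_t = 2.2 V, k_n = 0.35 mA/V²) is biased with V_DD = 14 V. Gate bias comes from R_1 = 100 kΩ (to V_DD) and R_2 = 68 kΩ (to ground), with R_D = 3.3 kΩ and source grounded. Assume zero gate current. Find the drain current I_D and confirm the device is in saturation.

V_G = V_DD·R_2/(R_1+R_2) = 14×68/168 = 5.67 V. With the source grounded, V_GS = V_G = 5.67 V.
Assume saturation: I_D = (k_n/2)(V_GS − V_t)² = (0.35/2)×(5.67 − 2.2)² = 0.175×3.47² = 2.1 mA.
V_DS = V_DD − I_D·R_D = 14 − 2.1×3.3 = 7.06 V.
Saturation requires V_DS ≥ V_GS − V_t = 3.47 V; 7.06 ≥ 3.47 ✓.

I_D ≈ 2.1 mA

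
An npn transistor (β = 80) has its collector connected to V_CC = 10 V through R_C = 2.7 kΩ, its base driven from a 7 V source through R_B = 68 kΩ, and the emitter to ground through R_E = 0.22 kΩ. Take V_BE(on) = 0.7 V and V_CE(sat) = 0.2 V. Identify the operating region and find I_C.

saturation; I_C ≈ 3.4 mA

Assume active: I_B = (7 − 0.7)/(68 + 81×0.22) = 0.0734 mA, I_C = β·I_B = 5.87 mA.
Then V_CE = 10 − 5.87×2.7 − 5.95×0.22 = -7.16 V < 0.2 V — the active assumption fails.
Re-solve with V_CE = 0.2 V. KCL at the emitter: V_E/R_E = (V_BB−0.7−V_E)/R_B + (V_CC−0.2−V_E)/R_C, giving V_E = 0.755 V.
I_C = (V_CC − 0.2 − V_E)/R_C = (9.8 − 0.755)/2.7 = 3.35 mA.
Check: I_B = (6.3 − 0.755)/68 = 0.0815 mA, and β·I_B = 6.52 mA > I_C, confirming saturation.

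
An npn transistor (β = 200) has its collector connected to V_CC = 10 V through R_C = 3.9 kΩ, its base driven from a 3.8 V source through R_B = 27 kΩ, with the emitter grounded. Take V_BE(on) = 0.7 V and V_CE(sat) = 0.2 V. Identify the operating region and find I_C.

saturation; I_C ≈ 2.5 mA

Assume active: I_B = (3.8 − 0.7)/27 = 0.115 mA, giving I_C = β·I_B = 23 mA.
But then V_CE = 10 − 23×3.9 = -79.6 V < V_CE(sat) = 0.2 V — impossible in the active region.
So the transistor is saturated. With V_CE = 0.2 V, I_C = (V_CC − 0.2)/R_C = 9.8/3.9 = 2.51 mA.
Check: β·I_B = 23 mA > I_C = 2.51 mA, confirming saturation.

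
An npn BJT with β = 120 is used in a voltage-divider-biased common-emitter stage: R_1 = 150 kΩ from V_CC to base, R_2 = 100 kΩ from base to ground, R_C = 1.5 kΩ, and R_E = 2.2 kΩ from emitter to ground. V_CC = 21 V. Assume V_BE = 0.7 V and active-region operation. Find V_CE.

V_CE ≈ 10 V

Thevenize the base divider: V_Th = V_CC·R_2/(R_1+R_2) = 21×100/250 = 8.4 V, R_Th = R_1‖R_2 = 60 kΩ.
Base-emitter loop: V_Th = I_B·R_Th + V_BE + (β+1)I_B·R_E, so I_B = (8.4 − 0.7) / (60 + 121×2.2) = 0.0236 mA.
I_C = β·I_B = 120×0.0236 = 2.83 mA, and I_E = (β+1)I_B = 2.86 mA.
V_CE = V_CC − I_C·R_C − I_E·R_E = 21 − 2.83×1.5 − 2.86×2.2 = 10.5 V.
V_CE = 10.5 V > 0.2 V confirms active-region operation.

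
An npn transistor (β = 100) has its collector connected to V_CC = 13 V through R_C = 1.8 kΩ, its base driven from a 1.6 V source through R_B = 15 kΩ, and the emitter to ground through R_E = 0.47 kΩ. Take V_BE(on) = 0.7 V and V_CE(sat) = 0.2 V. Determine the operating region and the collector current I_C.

active; I_C ≈ 1.4 mA

Assume active. Base-emitter loop: I_B = (V_BB − V_BE)/(R_B + (β+1)R_E) = (1.6 − 0.7)/(15 + 101×0.47) = 0.0144 mA.
I_C = β·I_B = 100×0.0144 = 1.44 mA.
V_CE = V_CC − I_C·R_C − I_E·R_E = 13 − 1.44×1.8 − 1.46×0.47 = 9.72 V > V_CE(sat), so the active-region assumption holds.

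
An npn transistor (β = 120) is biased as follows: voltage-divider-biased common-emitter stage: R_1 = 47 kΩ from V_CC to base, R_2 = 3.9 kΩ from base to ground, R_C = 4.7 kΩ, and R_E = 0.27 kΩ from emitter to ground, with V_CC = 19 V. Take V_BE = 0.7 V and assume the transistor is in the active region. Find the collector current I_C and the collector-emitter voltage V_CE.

I_C ≈ 2.5 mA, V_CE ≈ 6.6 V

Thevenize the base divider: V_Th = V_CC·R_2/(R_1+R_2) = 19×3.9/50.9 = 1.46 V, R_Th = R_1‖R_2 = 3.6 kΩ.
Base-emitter loop: V_Th = I_B·R_Th + V_BE + (β+1)I_B·R_E, so I_B = (1.46 − 0.7) / (3.6 + 121×0.27) = 0.0208 mA.
I_C = β·I_B = 120×0.0208 = 2.5 mA, and I_E = (β+1)I_B = 2.52 mA.
V_CE = V_CC − I_C·R_C − I_E·R_E = 19 − 2.5×4.7 − 2.52×0.27 = 6.57 V.
V_CE = 6.57 V > 0.2 V confirms active-region operation.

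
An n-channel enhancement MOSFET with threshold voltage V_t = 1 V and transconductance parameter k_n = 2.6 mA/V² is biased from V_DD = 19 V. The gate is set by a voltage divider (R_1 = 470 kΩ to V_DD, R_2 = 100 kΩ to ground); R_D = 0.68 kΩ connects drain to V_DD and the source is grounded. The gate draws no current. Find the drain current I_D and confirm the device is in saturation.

I_D ≈ 7.1 mA

V_G = V_DD·R_2/(R_1+R_2) = 19×100/570 = 3.33 V. With the source grounded, V_GS = V_G = 3.33 V.
Assume saturation: I_D = (k_n/2)(V_GS − V_t)² = (2.6/2)×(3.33 − 1)² = 1.3×2.33² = 7.08 mA.
V_DS = V_DD − I_D·R_D = 19 − 7.08×0.68 = 14.2 V.
Saturation requires V_DS ≥ V_GS − V_t = 2.33 V; 14.2 ≥ 2.33 ✓.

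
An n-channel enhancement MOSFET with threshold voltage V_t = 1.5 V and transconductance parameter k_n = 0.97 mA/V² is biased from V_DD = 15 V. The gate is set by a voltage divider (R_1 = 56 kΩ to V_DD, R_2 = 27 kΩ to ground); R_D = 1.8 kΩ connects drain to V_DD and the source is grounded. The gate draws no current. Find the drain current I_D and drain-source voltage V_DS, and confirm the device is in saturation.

I_D ≈ 5.5 mA, V_DS ≈ 5 V

V_G = V_DD·R_2/(R_1+R_2) = 15×27/83 = 4.88 V. With the source grounded, V_GS = V_G = 4.88 V.
Assume saturation: I_D = (k_n/2)(V_GS − V_t)² = (0.97/2)×(4.88 − 1.5)² = 0.485×3.38² = 5.54 mA.
V_DS = V_DD − I_D·R_D = 15 − 5.54×1.8 = 5.03 V.
Saturation requires V_DS ≥ V_GS − V_t = 3.38 V; 5.03 ≥ 3.38 ✓.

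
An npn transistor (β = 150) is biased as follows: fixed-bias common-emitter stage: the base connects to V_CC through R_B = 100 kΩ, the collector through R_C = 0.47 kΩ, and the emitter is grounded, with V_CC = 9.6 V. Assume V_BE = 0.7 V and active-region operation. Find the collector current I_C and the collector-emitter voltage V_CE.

Base loop: V_CC = I_B·R_B + V_BE, so I_B = (9.6 − 0.7)/100 kΩ = 0.089 mA.
In the active region I_C = β·I_B = 150 × 0.089 = 13.4 mA.
Collector loop: V_CE = V_CC − I_C·R_C = 9.6 − 13.4×0.47 = 3.33 V.
Since V_CE = 3.33 V > V_CE(sat) ≈ 0.2 V, the transistor is in the active region as assumed.

I_C ≈ 13 mA, V_CE ≈ 3.3 V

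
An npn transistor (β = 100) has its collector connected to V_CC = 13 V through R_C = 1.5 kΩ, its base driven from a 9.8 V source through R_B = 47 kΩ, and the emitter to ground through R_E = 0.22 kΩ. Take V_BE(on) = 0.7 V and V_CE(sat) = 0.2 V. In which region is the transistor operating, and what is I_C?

Assume active: I_B = (9.8 − 0.7)/(47 + 101×0.22) = 0.131 mA, I_C = β·I_B = 13.1 mA.
Then V_CE = 13 − 13.1×1.5 − 13.3×0.22 = -9.64 V < 0.2 V — the active assumption fails.
Re-solve with V_CE = 0.2 V. KCL at the emitter: V_E/R_E = (V_BB−0.7−V_E)/R_B + (V_CC−0.2−V_E)/R_C, giving V_E = 1.67 V.
I_C = (V_CC − 0.2 − V_E)/R_C = (12.8 − 1.67)/1.5 = 7.42 mA.
Check: I_B = (9.1 − 1.67)/47 = 0.158 mA, and β·I_B = 15.8 mA > I_C, confirming saturation.

saturation; I_C ≈ 7.4 mA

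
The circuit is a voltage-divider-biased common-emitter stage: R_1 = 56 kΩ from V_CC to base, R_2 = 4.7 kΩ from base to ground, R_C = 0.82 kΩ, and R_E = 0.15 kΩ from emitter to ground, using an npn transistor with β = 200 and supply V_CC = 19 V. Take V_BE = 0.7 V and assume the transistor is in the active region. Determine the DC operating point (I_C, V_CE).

Thevenize the base divider: V_Th = V_CC·R_2/(R_1+R_2) = 19×4.7/60.7 = 1.47 V, R_Th = R_1‖R_2 = 4.34 kΩ.
Base-emitter loop: V_Th = I_B·R_Th + V_BE + (β+1)I_B·R_E, so I_B = (1.47 − 0.7) / (4.34 + 201×0.15) = 0.0224 mA.
I_C = β·I_B = 200×0.0224 = 4.47 mA, and I_E = (β+1)I_B = 4.49 mA.
V_CE = V_CC − I_C·R_C − I_E·R_E = 19 − 4.47×0.82 − 4.49×0.15 = 14.7 V.
V_CE = 14.7 V > 0.2 V confirms active-region operation.

I_C ≈ 4.5 mA, V_CE ≈ 15 V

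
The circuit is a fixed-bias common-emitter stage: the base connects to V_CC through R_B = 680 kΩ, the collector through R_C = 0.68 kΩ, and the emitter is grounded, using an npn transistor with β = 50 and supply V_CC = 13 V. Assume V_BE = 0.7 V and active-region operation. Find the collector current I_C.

Base loop: V_CC = I_B·R_B + V_BE, so I_B = (13 − 0.7)/680 kΩ = 0.0181 mA.
In the active region I_C = β·I_B = 50 × 0.0181 = 0.904 mA.
Collector loop: V_CE = V_CC − I_C·R_C = 13 − 0.904×0.68 = 12.4 V.
Since V_CE = 12.4 V > V_CE(sat) ≈ 0.2 V, the transistor is in the active region as assumed.

I_C ≈ 0.9 mA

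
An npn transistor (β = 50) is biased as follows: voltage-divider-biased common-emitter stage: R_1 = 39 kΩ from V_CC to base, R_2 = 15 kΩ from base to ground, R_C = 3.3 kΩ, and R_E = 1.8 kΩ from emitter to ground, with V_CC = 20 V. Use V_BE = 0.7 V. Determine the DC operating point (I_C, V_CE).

I_C ≈ 2.4 mA, V_CE ≈ 7.9 V

Thevenize the base divider: V_Th = V_CC·R_2/(R_1+R_2) = 20×15/54 = 5.56 V, R_Th = R_1‖R_2 = 10.8 kΩ.
Base-emitter loop: V_Th = I_B·R_Th + V_BE + (β+1)I_B·R_E, so I_B = (5.56 − 0.7) / (10.8 + 51×1.8) = 0.0473 mA.
I_C = β·I_B = 50×0.0473 = 2.37 mA, and I_E = (β+1)I_B = 2.41 mA.
V_CE = V_CC − I_C·R_C − I_E·R_E = 20 − 2.37×3.3 − 2.41×1.8 = 7.85 V.
V_CE = 7.85 V > 0.2 V confirms active-region operation.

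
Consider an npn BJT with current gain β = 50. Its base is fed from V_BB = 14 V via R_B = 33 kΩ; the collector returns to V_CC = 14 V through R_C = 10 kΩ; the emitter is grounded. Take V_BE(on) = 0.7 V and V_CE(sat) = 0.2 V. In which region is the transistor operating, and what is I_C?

Assume active: I_B = (14 − 0.7)/33 = 0.403 mA, giving I_C = β·I_B = 20.2 mA.
But then V_CE = 14 − 20.2×10 = -188 V < V_CE(sat) = 0.2 V — impossible in the active region.
So the transistor is saturated. With V_CE = 0.2 V, I_C = (V_CC − 0.2)/R_C = 13.8/10 = 1.38 mA.
Check: β·I_B = 20.2 mA > I_C = 1.38 mA, confirming saturation.

saturation; I_C ≈ 1.4 mA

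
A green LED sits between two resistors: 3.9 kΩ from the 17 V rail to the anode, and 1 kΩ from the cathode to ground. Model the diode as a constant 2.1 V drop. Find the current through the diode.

The two resistors are in series with the diode, so KVL gives 17 = I·3.9 + 2.1 + I·1.
I = (17 − 2.1) / (3.9 + 1) kΩ = 14.9 / 4.9 = 3.04 mA.

I ≈ 3 mA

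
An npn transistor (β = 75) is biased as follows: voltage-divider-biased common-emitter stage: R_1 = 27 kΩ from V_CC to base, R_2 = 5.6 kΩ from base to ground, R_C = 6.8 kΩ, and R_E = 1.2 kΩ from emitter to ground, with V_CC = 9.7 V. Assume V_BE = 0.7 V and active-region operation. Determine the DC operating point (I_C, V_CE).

I_C ≈ 0.76 mA, V_CE ≈ 3.6 V

Thevenize the base divider: V_Th = V_CC·R_2/(R_1+R_2) = 9.7×5.6/32.6 = 1.67 V, R_Th = R_1‖R_2 = 4.64 kΩ.
Base-emitter loop: V_Th = I_B·R_Th + V_BE + (β+1)I_B·R_E, so I_B = (1.67 − 0.7) / (4.64 + 76×1.2) = 0.0101 mA.
I_C = β·I_B = 75×0.0101 = 0.756 mA, and I_E = (β+1)I_B = 0.766 mA.
V_CE = V_CC − I_C·R_C − I_E·R_E = 9.7 − 0.756×6.8 − 0.766×1.2 = 3.64 V.
V_CE = 3.64 V > 0.2 V confirms active-region operation.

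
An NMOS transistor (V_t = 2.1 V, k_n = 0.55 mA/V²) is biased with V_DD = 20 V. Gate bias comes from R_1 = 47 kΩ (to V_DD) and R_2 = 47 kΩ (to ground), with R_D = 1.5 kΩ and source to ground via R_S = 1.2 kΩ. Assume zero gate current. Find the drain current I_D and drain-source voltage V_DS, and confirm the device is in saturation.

V_G = V_DD·R_2/(R_1+R_2) = 20×47/94 = 10 V.
Assume saturation: I_D = (k_n/2)(V_GS − V_t)² with V_GS = V_G − I_D·R_S = 10 − 1.2·I_D.
Substituting gives 0.396·I_D² − 6.21·I_D + 17.2 = 0, with roots I_D = 3.58 or 12.1 mA.
The root I_D = 12.1 mA gives V_GS = -4.54 V ≤ V_t, so take I_D = 3.58 mA.
Then V_GS = 5.71 V and V_DS = V_DD − I_D(R_D+R_S) = 20 − 3.58×2.7 = 10.3 V.
Saturation requires V_DS ≥ V_GS − V_t = 3.61 V; 10.3 ≥ 3.61 ✓.

I_D ≈ 3.6 mA, V_DS ≈ 10 V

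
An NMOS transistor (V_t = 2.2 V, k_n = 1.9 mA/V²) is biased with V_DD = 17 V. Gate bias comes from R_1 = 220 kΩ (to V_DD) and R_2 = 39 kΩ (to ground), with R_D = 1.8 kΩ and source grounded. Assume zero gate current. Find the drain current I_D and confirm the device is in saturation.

I_D ≈ 0.12 mA

V_G = V_DD·R_2/(R_1+R_2) = 17×39/259 = 2.56 V. With the source grounded, V_GS = V_G = 2.56 V.
Assume saturation: I_D = (k_n/2)(V_GS − V_t)² = (1.9/2)×(2.56 − 2.2)² = 0.95×0.36² = 0.123 mA.
V_DS = V_DD − I_D·R_D = 17 − 0.123×1.8 = 16.8 V.
Saturation requires V_DS ≥ V_GS − V_t = 0.36 V; 16.8 ≥ 0.36 ✓.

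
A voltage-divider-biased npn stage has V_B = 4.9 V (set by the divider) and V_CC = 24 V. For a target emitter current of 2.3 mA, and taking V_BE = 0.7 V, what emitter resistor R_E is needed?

R_E ≈ 1.8 kΩ

V_E = V_B − V_BE = 4.9 − 0.7 = 4.2 V.
R_E = V_E / I_E = 4.2 / 2.3 = 1.83 kΩ.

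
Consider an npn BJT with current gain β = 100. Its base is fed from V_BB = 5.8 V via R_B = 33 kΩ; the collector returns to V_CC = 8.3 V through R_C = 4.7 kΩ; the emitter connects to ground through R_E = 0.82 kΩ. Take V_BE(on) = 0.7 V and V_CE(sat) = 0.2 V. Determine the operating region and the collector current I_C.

saturation; I_C ≈ 1.5 mA

Assume active: I_B = (5.8 − 0.7)/(33 + 101×0.82) = 0.044 mA, I_C = β·I_B = 4.4 mA.
Then V_CE = 8.3 − 4.4×4.7 − 4.45×0.82 = -16 V < 0.2 V — the active assumption fails.
Re-solve with V_CE = 0.2 V. KCL at the emitter: V_E/R_E = (V_BB−0.7−V_E)/R_B + (V_CC−0.2−V_E)/R_C, giving V_E = 1.28 V.
I_C = (V_CC − 0.2 − V_E)/R_C = (8.1 − 1.28)/4.7 = 1.45 mA.
Check: I_B = (5.1 − 1.28)/33 = 0.116 mA, and β·I_B = 11.6 mA > I_C, confirming saturation.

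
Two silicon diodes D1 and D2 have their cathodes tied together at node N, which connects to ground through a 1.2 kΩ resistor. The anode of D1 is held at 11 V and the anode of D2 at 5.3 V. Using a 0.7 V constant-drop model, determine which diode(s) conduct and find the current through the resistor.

Only D1 conducts; I_R ≈ 8.6 mA

Assume both conduct. Then node N would need to be at both 11−0.7 = 10.3 V and 5.3−0.7 = 4.6 V, which is impossible.
Assume only D1 conducts: V_N = 11 − 0.7 = 10.3 V, so I_R = 10.3/1.2 = 8.58 mA.
Check D2: its anode-to-cathode voltage is 5.3 − 10.3 = -5 V < 0.7 V, so it is off. The assumption is consistent.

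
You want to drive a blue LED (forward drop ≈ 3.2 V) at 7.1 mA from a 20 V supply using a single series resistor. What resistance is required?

The resistor drops V_S − V_D = 20 − 3.2 = 16.8 V at 7.1 mA.
R = 16.8 V / 7.1 mA = 2.37 kΩ.

R ≈ 2.4 kΩ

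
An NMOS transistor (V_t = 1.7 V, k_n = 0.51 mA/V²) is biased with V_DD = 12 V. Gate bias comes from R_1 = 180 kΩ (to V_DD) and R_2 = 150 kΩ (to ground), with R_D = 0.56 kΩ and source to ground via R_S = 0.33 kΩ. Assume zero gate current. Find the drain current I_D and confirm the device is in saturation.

V_G = V_DD·R_2/(R_1+R_2) = 12×150/330 = 5.45 V.
Assume saturation: I_D = (k_n/2)(V_GS − V_t)² with V_GS = V_G − I_D·R_S = 5.45 − 0.33·I_D.
Substituting gives 0.0278·I_D² − 1.63·I_D + 3.59 = 0, with roots I_D = 2.29 or 56.5 mA.
The root I_D = 56.5 mA gives V_GS = -13.2 V ≤ V_t, so take I_D = 2.29 mA.
Then V_GS = 4.7 V and V_DS = V_DD − I_D(R_D+R_S) = 12 − 2.29×0.89 = 9.96 V.
Saturation requires V_DS ≥ V_GS − V_t = 3 V; 9.96 ≥ 3 ✓.

I_D ≈ 2.3 mA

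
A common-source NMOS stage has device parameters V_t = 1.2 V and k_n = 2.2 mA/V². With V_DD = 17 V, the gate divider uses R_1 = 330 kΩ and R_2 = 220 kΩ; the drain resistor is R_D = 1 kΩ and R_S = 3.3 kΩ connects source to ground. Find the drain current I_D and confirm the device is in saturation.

I_D ≈ 1.4 mA

V_G = V_DD·R_2/(R_1+R_2) = 17×220/550 = 6.8 V.
Assume saturation: I_D = (k_n/2)(V_GS − V_t)² with V_GS = V_G − I_D·R_S = 6.8 − 3.3·I_D.
Substituting gives 12·I_D² − 41.7·I_D + 34.5 = 0, with roots I_D = 1.36 or 2.12 mA.
The root I_D = 2.12 mA gives V_GS = -0.187 V ≤ V_t, so take I_D = 1.36 mA.
Then V_GS = 2.31 V and V_DS = V_DD − I_D(R_D+R_S) = 17 − 1.36×4.3 = 11.2 V.
Saturation requires V_DS ≥ V_GS − V_t = 1.11 V; 11.2 ≥ 1.11 ✓.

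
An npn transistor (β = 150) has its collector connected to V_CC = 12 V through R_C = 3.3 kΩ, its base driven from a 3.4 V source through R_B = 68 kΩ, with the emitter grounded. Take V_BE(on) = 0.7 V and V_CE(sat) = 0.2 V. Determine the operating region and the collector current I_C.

saturation; I_C ≈ 3.6 mA

Assume active: I_B = (3.4 − 0.7)/68 = 0.0397 mA, giving I_C = β·I_B = 5.96 mA.
But then V_CE = 12 − 5.96×3.3 = -7.65 V < V_CE(sat) = 0.2 V — impossible in the active region.
So the transistor is saturated. With V_CE = 0.2 V, I_C = (V_CC − 0.2)/R_C = 11.8/3.3 = 3.58 mA.
Check: β·I_B = 5.96 mA > I_C = 3.58 mA, confirming saturation.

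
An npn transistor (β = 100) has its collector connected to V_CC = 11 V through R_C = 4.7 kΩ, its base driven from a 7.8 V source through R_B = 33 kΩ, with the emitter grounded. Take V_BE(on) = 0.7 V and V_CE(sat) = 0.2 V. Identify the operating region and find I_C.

Assume active: I_B = (7.8 − 0.7)/33 = 0.215 mA, giving I_C = β·I_B = 21.5 mA.
But then V_CE = 11 − 21.5×4.7 = -90.1 V < V_CE(sat) = 0.2 V — impossible in the active region.
So the transistor is saturated. With V_CE = 0.2 V, I_C = (V_CC − 0.2)/R_C = 10.8/4.7 = 2.3 mA.
Check: β·I_B = 21.5 mA > I_C = 2.3 mA, confirming saturation.

saturation; I_C ≈ 2.3 mA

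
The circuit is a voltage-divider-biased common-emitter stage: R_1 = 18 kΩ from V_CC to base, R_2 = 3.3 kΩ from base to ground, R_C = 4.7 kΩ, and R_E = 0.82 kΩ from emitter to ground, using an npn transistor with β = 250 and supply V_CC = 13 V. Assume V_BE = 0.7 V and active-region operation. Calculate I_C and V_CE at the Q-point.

I_C ≈ 1.6 mA, V_CE ≈ 4.3 V

Thevenize the base divider: V_Th = V_CC·R_2/(R_1+R_2) = 13×3.3/21.3 = 2.01 V, R_Th = R_1‖R_2 = 2.79 kΩ.
Base-emitter loop: V_Th = I_B·R_Th + V_BE + (β+1)I_B·R_E, so I_B = (2.01 − 0.7) / (2.79 + 251×0.82) = 0.0063 mA.
I_C = β·I_B = 250×0.0063 = 1.57 mA, and I_E = (β+1)I_B = 1.58 mA.
V_CE = V_CC − I_C·R_C − I_E·R_E = 13 − 1.57×4.7 − 1.58×0.82 = 4.3 V.
V_CE = 4.3 V > 0.2 V confirms active-region operation.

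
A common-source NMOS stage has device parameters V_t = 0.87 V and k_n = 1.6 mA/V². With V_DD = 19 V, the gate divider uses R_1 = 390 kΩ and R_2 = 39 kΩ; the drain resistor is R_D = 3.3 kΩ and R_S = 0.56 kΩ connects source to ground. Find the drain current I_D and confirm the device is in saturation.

V_G = V_DD·R_2/(R_1+R_2) = 19×39/429 = 1.73 V.
Assume saturation: I_D = (k_n/2)(V_GS − V_t)² with V_GS = V_G − I_D·R_S = 1.73 − 0.56·I_D.
Substituting gives 0.251·I_D² − 1.77·I_D + 0.588 = 0, with roots I_D = 0.35 or 6.7 mA.
The root I_D = 6.7 mA gives V_GS = -2.02 V ≤ V_t, so take I_D = 0.35 mA.
Then V_GS = 1.53 V and V_DS = V_DD − I_D(R_D+R_S) = 19 − 0.35×3.86 = 17.6 V.
Saturation requires V_DS ≥ V_GS − V_t = 0.661 V; 17.6 ≥ 0.661 ✓.

I_D ≈ 0.35 mA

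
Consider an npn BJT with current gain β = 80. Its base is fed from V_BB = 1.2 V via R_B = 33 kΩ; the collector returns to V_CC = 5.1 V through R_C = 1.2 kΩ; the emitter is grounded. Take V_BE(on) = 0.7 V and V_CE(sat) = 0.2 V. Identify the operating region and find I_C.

Assume active. Base-emitter loop: I_B = (V_BB − V_BE)/R_B = (1.2 − 0.7)/33 = 0.0152 mA.
I_C = β·I_B = 80×0.0152 = 1.21 mA.
V_CE = V_CC − I_C·R_C = 5.1 − 1.21×1.2 = 3.65 V > V_CE(sat), so the active-region assumption holds.

active; I_C ≈ 1.2 mA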